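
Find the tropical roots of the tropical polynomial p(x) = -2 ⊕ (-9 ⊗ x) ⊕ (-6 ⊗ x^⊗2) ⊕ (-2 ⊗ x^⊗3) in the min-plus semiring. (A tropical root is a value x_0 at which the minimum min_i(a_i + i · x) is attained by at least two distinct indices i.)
Roots: {-4, -3, 7}

Each tropical root is a break point of the lower envelope of the lines y = a_i + i · x (there are 4 lines, with slopes 0, 1, ..., 3). Only the lines that attain the minimum somewhere contribute to roots; other lines are dominated. Here the surviving (envelope) indices are i = 3, i = 2, i = 1, i = 0.
Intersections between consecutive envelope lines give the roots: for adjacent envelope indices i < j the intersection is x = (a_i − a_j) / (j − i). Reading off the sorted break points: {-4, -3, 7}.
Verification: at each break x_0, at least two indices attain the minimum of min_i(a_i + i · x_0).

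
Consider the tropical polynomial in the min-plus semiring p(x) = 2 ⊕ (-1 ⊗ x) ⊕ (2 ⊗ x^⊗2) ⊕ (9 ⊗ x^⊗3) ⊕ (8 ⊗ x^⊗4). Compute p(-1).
p(-1) = -2

A tropical monomial a ⊗ x^⊗i evaluates to a + i · x. Evaluating each term at x = -1:
  Term 0 contributes 2 + 0 · -1 = 2
  Term 1 contributes -1 + 1 · -1 = -2
  Term 2 contributes 2 + 2 · -1 = 0
  Term 3 contributes 9 + 3 · -1 = 6
  Term 4 contributes 8 + 4 · -1 = 4
p(-1) = ⊕ of these = min[2, -2, 0, 6, 4] = -2.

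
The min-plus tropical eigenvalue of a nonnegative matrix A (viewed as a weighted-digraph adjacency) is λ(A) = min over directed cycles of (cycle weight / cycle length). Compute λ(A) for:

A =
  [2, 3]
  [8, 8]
λ(A) = 2

Enumerate directed cycles and compute their means (weight / length). Sample:
  cycle 0 → 0: weight = 2, length = 1, mean = 2/1 ≈ 2.000
  cycle 1 → 1: weight = 8, length = 1, mean = 8/1 ≈ 8.000
  cycle 0 → 1 → 0: weight = 11, length = 2, mean = 11/2 ≈ 5.500
  cycle 1 → 0 → 1: weight = 11, length = 2, mean = 11/2 ≈ 5.500
Minimum mean = 2.000, attained e.g. along the cycle 0 → 0 with weight 2 and length 1. So λ(A) = 2/1 = 2.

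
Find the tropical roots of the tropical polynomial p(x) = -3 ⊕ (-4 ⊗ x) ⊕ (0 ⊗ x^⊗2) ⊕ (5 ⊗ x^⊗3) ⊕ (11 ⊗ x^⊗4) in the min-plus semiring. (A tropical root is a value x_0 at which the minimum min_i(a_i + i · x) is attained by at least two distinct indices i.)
Roots: {-6, -5, -4, 1}

Each tropical root is a break point of the lower envelope of the lines y = a_i + i · x (there are 5 lines, with slopes 0, 1, ..., 4). Only the lines that attain the minimum somewhere contribute to roots; other lines are dominated. Here the surviving (envelope) indices are i = 4, i = 3, i = 2, i = 1, i = 0.
Intersections between consecutive envelope lines give the roots: for adjacent envelope indices i < j the intersection is x = (a_i − a_j) / (j − i). Reading off the sorted break points: {-6, -5, -4, 1}.
Verification: at each break x_0, at least two indices attain the minimum of min_i(a_i + i · x_0).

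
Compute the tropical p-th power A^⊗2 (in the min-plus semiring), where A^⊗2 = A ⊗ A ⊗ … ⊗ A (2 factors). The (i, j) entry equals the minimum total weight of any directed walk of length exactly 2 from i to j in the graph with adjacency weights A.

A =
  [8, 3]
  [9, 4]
A^⊗2 =
  [12, 7]
  [13, 8]

Each entry (A^⊗2)_ij equals the minimum over all length-2 walks i = v_0 → v_1 → … → v_2 = j of Σ_t A[v_t][v_{t+1}]. For example, for (i, j) = (0, 1) we minimise over 2 possible intermediate vertex sequences; the minimum is 7, attained along the walk 0 → 1 → 1.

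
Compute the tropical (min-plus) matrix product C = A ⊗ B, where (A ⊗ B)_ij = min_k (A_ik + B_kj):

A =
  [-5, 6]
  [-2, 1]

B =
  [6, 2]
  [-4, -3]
A ⊗ B =
  [1, -3]
  [-3, -2]

Apply the min-plus product entry-by-entry:
  C[0][0] = min over k of (A[0][0] + B[0][0] = -5 + 6 = 1, A[0][1] + B[1][0] = 6 + -4 = 2) = 1 (attained at k = 0)
  C[0][1] = min over k of (A[0][0] + B[0][1] = -5 + 2 = -3, A[0][1] + B[1][1] = 6 + -3 = 3) = -3 (attained at k = 0)
  C[1][0] = min over k of (A[1][0] + B[0][0] = -2 + 6 = 4, A[1][1] + B[1][0] = 1 + -4 = -3) = -3 (attained at k = 1)
  C[1][1] = min over k of (A[1][0] + B[0][1] = -2 + 2 = 0, A[1][1] + B[1][1] = 1 + -3 = -2) = -2 (attained at k = 1)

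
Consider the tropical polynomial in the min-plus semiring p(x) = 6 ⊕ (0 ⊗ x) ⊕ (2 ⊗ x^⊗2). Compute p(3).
p(3) = 3

A tropical monomial a ⊗ x^⊗i evaluates to a + i · x. Evaluating each term at x = 3:
  Term 0 contributes 6 + 0 · 3 = 6
  Term 1 contributes 0 + 1 · 3 = 3
  Term 2 contributes 2 + 2 · 3 = 8
p(3) = ⊕ of these = min[6, 3, 8] = 3.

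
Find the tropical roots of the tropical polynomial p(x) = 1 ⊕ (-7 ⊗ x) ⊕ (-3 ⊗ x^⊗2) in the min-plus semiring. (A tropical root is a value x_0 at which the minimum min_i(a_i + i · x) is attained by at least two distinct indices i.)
Roots: {-4, 8}

Each tropical root is a break point of the lower envelope of the lines y = a_i + i · x (there are 3 lines, with slopes 0, 1, ..., 2). Only the lines that attain the minimum somewhere contribute to roots; other lines are dominated. Here the surviving (envelope) indices are i = 2, i = 1, i = 0.
Intersections between consecutive envelope lines give the roots: for adjacent envelope indices i < j the intersection is x = (a_i − a_j) / (j − i). Reading off the sorted break points: {-4, 8}.
Verification: at each break x_0, at least two indices attain the minimum of min_i(a_i + i · x_0).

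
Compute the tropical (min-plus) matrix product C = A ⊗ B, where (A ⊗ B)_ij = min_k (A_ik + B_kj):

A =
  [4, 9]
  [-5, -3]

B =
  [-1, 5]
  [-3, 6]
A ⊗ B =
  [3, 9]
  [-6, 0]

Apply the min-plus product entry-by-entry:
  C[0][0] = min over k of (A[0][0] + B[0][0] = 4 + -1 = 3, A[0][1] + B[1][0] = 9 + -3 = 6) = 3 (attained at k = 0)
  C[0][1] = min over k of (A[0][0] + B[0][1] = 4 + 5 = 9, A[0][1] + B[1][1] = 9 + 6 = 15) = 9 (attained at k = 0)
  C[1][0] = min over k of (A[1][0] + B[0][0] = -5 + -1 = -6, A[1][1] + B[1][0] = -3 + -3 = -6) = -6 (attained at k = 0)
  C[1][1] = min over k of (A[1][0] + B[0][1] = -5 + 5 = 0, A[1][1] + B[1][1] = -3 + 6 = 3) = 0 (attained at k = 0)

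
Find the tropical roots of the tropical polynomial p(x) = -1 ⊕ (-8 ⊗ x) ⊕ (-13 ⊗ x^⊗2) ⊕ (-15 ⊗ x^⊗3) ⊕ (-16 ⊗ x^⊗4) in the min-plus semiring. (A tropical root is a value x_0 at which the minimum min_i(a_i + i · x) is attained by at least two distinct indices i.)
Roots: {1, 2, 5, 7}

Each tropical root is a break point of the lower envelope of the lines y = a_i + i · x (there are 5 lines, with slopes 0, 1, ..., 4). Only the lines that attain the minimum somewhere contribute to roots; other lines are dominated. Here the surviving (envelope) indices are i = 4, i = 3, i = 2, i = 1, i = 0.
Intersections between consecutive envelope lines give the roots: for adjacent envelope indices i < j the intersection is x = (a_i − a_j) / (j − i). Reading off the sorted break points: {1, 2, 5, 7}.
Verification: at each break x_0, at least two indices attain the minimum of min_i(a_i + i · x_0).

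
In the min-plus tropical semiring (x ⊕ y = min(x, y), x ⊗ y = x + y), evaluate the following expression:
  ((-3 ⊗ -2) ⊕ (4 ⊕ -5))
((-3 ⊗ -2) ⊕ (4 ⊕ -5)) = -5

Expand innermost to outermost. Recall ⊕ takes the minimum of its arguments and ⊗ takes their sum. Working out the expression ((-3 ⊗ -2) ⊕ (4 ⊕ -5)) gives -5.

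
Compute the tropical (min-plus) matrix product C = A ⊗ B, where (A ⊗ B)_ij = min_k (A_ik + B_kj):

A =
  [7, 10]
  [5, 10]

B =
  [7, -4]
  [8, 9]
A ⊗ B =
  [14, 3]
  [12, 1]

Apply the min-plus product entry-by-entry:
  C[0][0] = min over k of (A[0][0] + B[0][0] = 7 + 7 = 14, A[0][1] + B[1][0] = 10 + 8 = 18) = 14 (attained at k = 0)
  C[0][1] = min over k of (A[0][0] + B[0][1] = 7 + -4 = 3, A[0][1] + B[1][1] = 10 + 9 = 19) = 3 (attained at k = 0)
  C[1][0] = min over k of (A[1][0] + B[0][0] = 5 + 7 = 12, A[1][1] + B[1][0] = 10 + 8 = 18) = 12 (attained at k = 0)
  C[1][1] = min over k of (A[1][0] + B[0][1] = 5 + -4 = 1, A[1][1] + B[1][1] = 10 + 9 = 19) = 1 (attained at k = 0)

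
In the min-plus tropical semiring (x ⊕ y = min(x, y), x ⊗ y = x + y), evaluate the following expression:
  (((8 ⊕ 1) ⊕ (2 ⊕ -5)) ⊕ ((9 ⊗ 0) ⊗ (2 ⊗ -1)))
(((8 ⊕ 1) ⊕ (2 ⊕ -5)) ⊕ ((9 ⊗ 0) ⊗ (2 ⊗ -1))) = -5

Expand innermost to outermost. Recall ⊕ takes the minimum of its arguments and ⊗ takes their sum. Working out the expression (((8 ⊕ 1) ⊕ (2 ⊕ -5)) ⊕ ((9 ⊗ 0) ⊗ (2 ⊗ -1))) gives -5.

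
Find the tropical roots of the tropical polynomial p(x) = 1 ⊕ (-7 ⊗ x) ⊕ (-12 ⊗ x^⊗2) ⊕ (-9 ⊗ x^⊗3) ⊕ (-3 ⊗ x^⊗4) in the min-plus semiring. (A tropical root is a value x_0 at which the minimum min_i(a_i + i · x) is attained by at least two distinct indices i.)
Roots: {-6, -3, 5, 8}

Each tropical root is a break point of the lower envelope of the lines y = a_i + i · x (there are 5 lines, with slopes 0, 1, ..., 4). Only the lines that attain the minimum somewhere contribute to roots; other lines are dominated. Here the surviving (envelope) indices are i = 4, i = 3, i = 2, i = 1, i = 0.
Intersections between consecutive envelope lines give the roots: for adjacent envelope indices i < j the intersection is x = (a_i − a_j) / (j − i). Reading off the sorted break points: {-6, -3, 5, 8}.
Verification: at each break x_0, at least two indices attain the minimum of min_i(a_i + i · x_0).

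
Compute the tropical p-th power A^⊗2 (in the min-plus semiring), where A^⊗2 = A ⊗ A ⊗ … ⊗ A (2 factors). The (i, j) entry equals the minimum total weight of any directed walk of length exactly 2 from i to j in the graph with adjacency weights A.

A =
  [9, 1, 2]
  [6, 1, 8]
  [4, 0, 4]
A^⊗2 =
  [6, 2, 6]
  [7, 2, 8]
  [6, 1, 6]

Each entry (A^⊗2)_ij equals the minimum over all length-2 walks i = v_0 → v_1 → … → v_2 = j of Σ_t A[v_t][v_{t+1}]. For example, for (i, j) = (0, 2) we minimise over 3 possible intermediate vertex sequences; the minimum is 6, attained along the walk 0 → 2 → 2.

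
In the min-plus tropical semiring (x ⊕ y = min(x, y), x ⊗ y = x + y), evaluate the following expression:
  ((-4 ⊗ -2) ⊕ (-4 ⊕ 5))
((-4 ⊗ -2) ⊕ (-4 ⊕ 5)) = -6

Expand innermost to outermost. Recall ⊕ takes the minimum of its arguments and ⊗ takes their sum. Working out the expression ((-4 ⊗ -2) ⊕ (-4 ⊕ 5)) gives -6.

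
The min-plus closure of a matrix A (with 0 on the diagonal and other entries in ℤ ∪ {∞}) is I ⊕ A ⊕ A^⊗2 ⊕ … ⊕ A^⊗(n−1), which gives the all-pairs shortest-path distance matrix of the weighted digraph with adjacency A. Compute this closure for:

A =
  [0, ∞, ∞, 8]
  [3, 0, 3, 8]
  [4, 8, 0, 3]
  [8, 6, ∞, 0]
Closure =
  [0, 14, 17, 8]
  [3, 0, 3, 6]
  [4, 8, 0, 3]
  [8, 6, 9, 0]

This is the Floyd-Warshall all-pairs shortest-path computation. For each intermediate vertex k = 0, 1, …, 3, update dist[i][j] ← min(dist[i][j], dist[i][k] + dist[k][j]). The final matrix gives, for each (i, j), the minimum total weight of any directed path from i to j (possibly empty when i = j).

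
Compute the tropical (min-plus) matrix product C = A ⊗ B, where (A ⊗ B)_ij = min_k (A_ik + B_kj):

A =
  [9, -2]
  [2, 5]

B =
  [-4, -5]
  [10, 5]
A ⊗ B =
  [5, 3]
  [-2, -3]

Apply the min-plus product entry-by-entry:
  C[0][0] = min over k of (A[0][0] + B[0][0] = 9 + -4 = 5, A[0][1] + B[1][0] = -2 + 10 = 8) = 5 (attained at k = 0)
  C[0][1] = min over k of (A[0][0] + B[0][1] = 9 + -5 = 4, A[0][1] + B[1][1] = -2 + 5 = 3) = 3 (attained at k = 1)
  C[1][0] = min over k of (A[1][0] + B[0][0] = 2 + -4 = -2, A[1][1] + B[1][0] = 5 + 10 = 15) = -2 (attained at k = 0)
  C[1][1] = min over k of (A[1][0] + B[0][1] = 2 + -5 = -3, A[1][1] + B[1][1] = 5 + 5 = 10) = -3 (attained at k = 0)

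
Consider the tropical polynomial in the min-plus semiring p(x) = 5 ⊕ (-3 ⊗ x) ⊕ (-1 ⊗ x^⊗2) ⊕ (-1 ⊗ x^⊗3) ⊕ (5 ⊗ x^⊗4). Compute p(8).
p(8) = 5

A tropical monomial a ⊗ x^⊗i evaluates to a + i · x. Evaluating each term at x = 8:
  Term 0 contributes 5 + 0 · 8 = 5
  Term 1 contributes -3 + 1 · 8 = 5
  Term 2 contributes -1 + 2 · 8 = 15
  Term 3 contributes -1 + 3 · 8 = 23
  Term 4 contributes 5 + 4 · 8 = 37
p(8) = ⊕ of these = min[5, 5, 15, 23, 37] = 5.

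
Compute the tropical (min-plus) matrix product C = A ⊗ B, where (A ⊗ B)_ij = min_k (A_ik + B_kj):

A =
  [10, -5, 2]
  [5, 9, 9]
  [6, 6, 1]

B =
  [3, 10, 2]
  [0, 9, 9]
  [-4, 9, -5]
A ⊗ B =
  [-5, 4, -3]
  [5, 15, 4]
  [-3, 10, -4]

Apply the min-plus product entry-by-entry:
  C[0][0] = min over k of (A[0][0] + B[0][0] = 10 + 3 = 13, A[0][1] + B[1][0] = -5 + 0 = -5, A[0][2] + B[2][0] = 2 + -4 = -2) = -5 (attained at k = 1)
  C[0][1] = min over k of (A[0][0] + B[0][1] = 10 + 10 = 20, A[0][1] + B[1][1] = -5 + 9 = 4, A[0][2] + B[2][1] = 2 + 9 = 11) = 4 (attained at k = 1)
  C[0][2] = min over k of (A[0][0] + B[0][2] = 10 + 2 = 12, A[0][1] + B[1][2] = -5 + 9 = 4, A[0][2] + B[2][2] = 2 + -5 = -3) = -3 (attained at k = 2)
  C[1][0] = min over k of (A[1][0] + B[0][0] = 5 + 3 = 8, A[1][1] + B[1][0] = 9 + 0 = 9, A[1][2] + B[2][0] = 9 + -4 = 5) = 5 (attained at k = 2)
  C[1][1] = min over k of (A[1][0] + B[0][1] = 5 + 10 = 15, A[1][1] + B[1][1] = 9 + 9 = 18, A[1][2] + B[2][1] = 9 + 9 = 18) = 15 (attained at k = 0)
  C[1][2] = min over k of (A[1][0] + B[0][2] = 5 + 2 = 7, A[1][1] + B[1][2] = 9 + 9 = 18, A[1][2] + B[2][2] = 9 + -5 = 4) = 4 (attained at k = 2)
  C[2][0] = min over k of (A[2][0] + B[0][0] = 6 + 3 = 9, A[2][1] + B[1][0] = 6 + 0 = 6, A[2][2] + B[2][0] = 1 + -4 = -3) = -3 (attained at k = 2)
  C[2][1] = min over k of (A[2][0] + B[0][1] = 6 + 10 = 16, A[2][1] + B[1][1] = 6 + 9 = 15, A[2][2] + B[2][1] = 1 + 9 = 10) = 10 (attained at k = 2)
  C[2][2] = min over k of (A[2][0] + B[0][2] = 6 + 2 = 8, A[2][1] + B[1][2] = 6 + 9 = 15, A[2][2] + B[2][2] = 1 + -5 = -4) = -4 (attained at k = 2)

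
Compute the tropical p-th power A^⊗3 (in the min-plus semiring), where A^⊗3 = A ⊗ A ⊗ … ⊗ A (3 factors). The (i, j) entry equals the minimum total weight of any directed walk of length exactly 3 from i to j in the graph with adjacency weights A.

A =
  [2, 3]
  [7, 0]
A^⊗3 =
  [6, 3]
  [7, 0]

Each entry (A^⊗3)_ij equals the minimum over all length-3 walks i = v_0 → v_1 → … → v_3 = j of Σ_t A[v_t][v_{t+1}]. For example, for (i, j) = (0, 1) we minimise over 4 possible intermediate vertex sequences; the minimum is 3, attained along the walk 0 → 1 → 1 → 1.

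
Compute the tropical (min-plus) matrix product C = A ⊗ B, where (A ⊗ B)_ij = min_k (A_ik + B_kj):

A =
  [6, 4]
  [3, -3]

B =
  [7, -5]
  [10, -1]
A ⊗ B =
  [13, 1]
  [7, -4]

Apply the min-plus product entry-by-entry:
  C[0][0] = min over k of (A[0][0] + B[0][0] = 6 + 7 = 13, A[0][1] + B[1][0] = 4 + 10 = 14) = 13 (attained at k = 0)
  C[0][1] = min over k of (A[0][0] + B[0][1] = 6 + -5 = 1, A[0][1] + B[1][1] = 4 + -1 = 3) = 1 (attained at k = 0)
  C[1][0] = min over k of (A[1][0] + B[0][0] = 3 + 7 = 10, A[1][1] + B[1][0] = -3 + 10 = 7) = 7 (attained at k = 1)
  C[1][1] = min over k of (A[1][0] + B[0][1] = 3 + -5 = -2, A[1][1] + B[1][1] = -3 + -1 = -4) = -4 (attained at k = 1)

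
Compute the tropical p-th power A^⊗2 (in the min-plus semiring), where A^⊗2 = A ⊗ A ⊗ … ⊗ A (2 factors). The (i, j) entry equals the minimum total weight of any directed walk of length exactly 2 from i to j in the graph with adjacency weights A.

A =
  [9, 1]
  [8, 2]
A^⊗2 =
  [9, 3]
  [10, 4]

Each entry (A^⊗2)_ij equals the minimum over all length-2 walks i = v_0 → v_1 → … → v_2 = j of Σ_t A[v_t][v_{t+1}]. For example, for (i, j) = (0, 1) we minimise over 2 possible intermediate vertex sequences; the minimum is 3, attained along the walk 0 → 1 → 1.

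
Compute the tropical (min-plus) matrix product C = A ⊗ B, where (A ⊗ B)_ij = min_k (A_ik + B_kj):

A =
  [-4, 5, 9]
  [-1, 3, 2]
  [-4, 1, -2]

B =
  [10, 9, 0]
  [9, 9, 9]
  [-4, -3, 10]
A ⊗ B =
  [5, 5, -4]
  [-2, -1, -1]
  [-6, -5, -4]

Apply the min-plus product entry-by-entry:
  C[0][0] = min over k of (A[0][0] + B[0][0] = -4 + 10 = 6, A[0][1] + B[1][0] = 5 + 9 = 14, A[0][2] + B[2][0] = 9 + -4 = 5) = 5 (attained at k = 2)
  C[0][1] = min over k of (A[0][0] + B[0][1] = -4 + 9 = 5, A[0][1] + B[1][1] = 5 + 9 = 14, A[0][2] + B[2][1] = 9 + -3 = 6) = 5 (attained at k = 0)
  C[0][2] = min over k of (A[0][0] + B[0][2] = -4 + 0 = -4, A[0][1] + B[1][2] = 5 + 9 = 14, A[0][2] + B[2][2] = 9 + 10 = 19) = -4 (attained at k = 0)
  C[1][0] = min over k of (A[1][0] + B[0][0] = -1 + 10 = 9, A[1][1] + B[1][0] = 3 + 9 = 12, A[1][2] + B[2][0] = 2 + -4 = -2) = -2 (attained at k = 2)
  C[1][1] = min over k of (A[1][0] + B[0][1] = -1 + 9 = 8, A[1][1] + B[1][1] = 3 + 9 = 12, A[1][2] + B[2][1] = 2 + -3 = -1) = -1 (attained at k = 2)
  C[1][2] = min over k of (A[1][0] + B[0][2] = -1 + 0 = -1, A[1][1] + B[1][2] = 3 + 9 = 12, A[1][2] + B[2][2] = 2 + 10 = 12) = -1 (attained at k = 0)
  C[2][0] = min over k of (A[2][0] + B[0][0] = -4 + 10 = 6, A[2][1] + B[1][0] = 1 + 9 = 10, A[2][2] + B[2][0] = -2 + -4 = -6) = -6 (attained at k = 2)
  C[2][1] = min over k of (A[2][0] + B[0][1] = -4 + 9 = 5, A[2][1] + B[1][1] = 1 + 9 = 10, A[2][2] + B[2][1] = -2 + -3 = -5) = -5 (attained at k = 2)
  C[2][2] = min over k of (A[2][0] + B[0][2] = -4 + 0 = -4, A[2][1] + B[1][2] = 1 + 9 = 10, A[2][2] + B[2][2] = -2 + 10 = 8) = -4 (attained at k = 0)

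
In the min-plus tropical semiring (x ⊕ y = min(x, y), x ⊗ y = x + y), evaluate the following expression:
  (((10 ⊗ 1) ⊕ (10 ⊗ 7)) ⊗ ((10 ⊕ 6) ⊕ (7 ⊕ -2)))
(((10 ⊗ 1) ⊕ (10 ⊗ 7)) ⊗ ((10 ⊕ 6) ⊕ (7 ⊕ -2))) = 9

Expand innermost to outermost. Recall ⊕ takes the minimum of its arguments and ⊗ takes their sum. Working out the expression (((10 ⊗ 1) ⊕ (10 ⊗ 7)) ⊗ ((10 ⊕ 6) ⊕ (7 ⊕ -2))) gives 9.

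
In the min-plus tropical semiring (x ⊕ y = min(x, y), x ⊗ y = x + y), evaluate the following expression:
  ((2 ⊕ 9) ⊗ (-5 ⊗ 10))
((2 ⊕ 9) ⊗ (-5 ⊗ 10)) = 7

Expand innermost to outermost. Recall ⊕ takes the minimum of its arguments and ⊗ takes their sum. Working out the expression ((2 ⊕ 9) ⊗ (-5 ⊗ 10)) gives 7.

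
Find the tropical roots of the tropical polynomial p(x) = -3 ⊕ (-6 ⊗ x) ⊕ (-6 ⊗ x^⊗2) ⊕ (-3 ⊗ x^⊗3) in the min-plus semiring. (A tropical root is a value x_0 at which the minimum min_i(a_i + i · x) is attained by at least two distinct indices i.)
Roots: {-3, 0, 3}

Each tropical root is a break point of the lower envelope of the lines y = a_i + i · x (there are 4 lines, with slopes 0, 1, ..., 3). Only the lines that attain the minimum somewhere contribute to roots; other lines are dominated. Here the surviving (envelope) indices are i = 3, i = 2, i = 1, i = 0.
Intersections between consecutive envelope lines give the roots: for adjacent envelope indices i < j the intersection is x = (a_i − a_j) / (j − i). Reading off the sorted break points: {-3, 0, 3}.
Verification: at each break x_0, at least two indices attain the minimum of min_i(a_i + i · x_0).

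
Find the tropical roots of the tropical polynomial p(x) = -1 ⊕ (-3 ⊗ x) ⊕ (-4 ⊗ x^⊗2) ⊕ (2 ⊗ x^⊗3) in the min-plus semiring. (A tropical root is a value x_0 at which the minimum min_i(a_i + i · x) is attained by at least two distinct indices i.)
Roots: {-6, 1, 2}

Each tropical root is a break point of the lower envelope of the lines y = a_i + i · x (there are 4 lines, with slopes 0, 1, ..., 3). Only the lines that attain the minimum somewhere contribute to roots; other lines are dominated. Here the surviving (envelope) indices are i = 3, i = 2, i = 1, i = 0.
Intersections between consecutive envelope lines give the roots: for adjacent envelope indices i < j the intersection is x = (a_i − a_j) / (j − i). Reading off the sorted break points: {-6, 1, 2}.
Verification: at each break x_0, at least two indices attain the minimum of min_i(a_i + i · x_0).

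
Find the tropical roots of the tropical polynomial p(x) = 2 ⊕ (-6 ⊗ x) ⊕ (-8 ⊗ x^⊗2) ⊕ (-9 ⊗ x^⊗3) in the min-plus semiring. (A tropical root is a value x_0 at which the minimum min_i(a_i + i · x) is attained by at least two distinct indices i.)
Roots: {1, 2, 8}

Each tropical root is a break point of the lower envelope of the lines y = a_i + i · x (there are 4 lines, with slopes 0, 1, ..., 3). Only the lines that attain the minimum somewhere contribute to roots; other lines are dominated. Here the surviving (envelope) indices are i = 3, i = 2, i = 1, i = 0.
Intersections between consecutive envelope lines give the roots: for adjacent envelope indices i < j the intersection is x = (a_i − a_j) / (j − i). Reading off the sorted break points: {1, 2, 8}.
Verification: at each break x_0, at least two indices attain the minimum of min_i(a_i + i · x_0).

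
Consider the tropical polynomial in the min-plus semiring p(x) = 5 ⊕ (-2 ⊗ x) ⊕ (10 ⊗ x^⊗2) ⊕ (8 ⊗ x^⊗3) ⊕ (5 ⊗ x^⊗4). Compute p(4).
p(4) = 2

A tropical monomial a ⊗ x^⊗i evaluates to a + i · x. Evaluating each term at x = 4:
  Term 0 contributes 5 + 0 · 4 = 5
  Term 1 contributes -2 + 1 · 4 = 2
  Term 2 contributes 10 + 2 · 4 = 18
  Term 3 contributes 8 + 3 · 4 = 20
  Term 4 contributes 5 + 4 · 4 = 21
p(4) = ⊕ of these = min[5, 2, 18, 20, 21] = 2.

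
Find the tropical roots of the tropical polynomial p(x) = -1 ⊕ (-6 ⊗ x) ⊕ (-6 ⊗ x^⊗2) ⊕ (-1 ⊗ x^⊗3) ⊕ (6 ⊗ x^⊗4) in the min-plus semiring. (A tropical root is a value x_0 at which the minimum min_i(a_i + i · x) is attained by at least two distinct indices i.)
Roots: {-7, -5, 0, 5}

Each tropical root is a break point of the lower envelope of the lines y = a_i + i · x (there are 5 lines, with slopes 0, 1, ..., 4). Only the lines that attain the minimum somewhere contribute to roots; other lines are dominated. Here the surviving (envelope) indices are i = 4, i = 3, i = 2, i = 1, i = 0.
Intersections between consecutive envelope lines give the roots: for adjacent envelope indices i < j the intersection is x = (a_i − a_j) / (j − i). Reading off the sorted break points: {-7, -5, 0, 5}.
Verification: at each break x_0, at least two indices attain the minimum of min_i(a_i + i · x_0).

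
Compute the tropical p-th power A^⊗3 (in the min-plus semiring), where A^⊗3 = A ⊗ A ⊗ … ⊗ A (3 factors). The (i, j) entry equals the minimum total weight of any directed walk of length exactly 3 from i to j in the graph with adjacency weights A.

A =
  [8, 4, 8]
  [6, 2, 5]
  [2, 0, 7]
A^⊗3 =
  [11, 8, 11]
  [9, 6, 9]
  [7, 4, 7]

Each entry (A^⊗3)_ij equals the minimum over all length-3 walks i = v_0 → v_1 → … → v_3 = j of Σ_t A[v_t][v_{t+1}]. For example, for (i, j) = (0, 2) we minimise over 9 possible intermediate vertex sequences; the minimum is 11, attained along the walk 0 → 1 → 1 → 2.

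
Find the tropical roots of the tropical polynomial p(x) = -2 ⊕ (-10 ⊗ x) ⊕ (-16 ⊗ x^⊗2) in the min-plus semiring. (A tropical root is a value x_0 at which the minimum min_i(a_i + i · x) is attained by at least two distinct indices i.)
Roots: {6, 8}

Each tropical root is a break point of the lower envelope of the lines y = a_i + i · x (there are 3 lines, with slopes 0, 1, ..., 2). Only the lines that attain the minimum somewhere contribute to roots; other lines are dominated. Here the surviving (envelope) indices are i = 2, i = 1, i = 0.
Intersections between consecutive envelope lines give the roots: for adjacent envelope indices i < j the intersection is x = (a_i − a_j) / (j − i). Reading off the sorted break points: {6, 8}.
Verification: at each break x_0, at least two indices attain the minimum of min_i(a_i + i · x_0).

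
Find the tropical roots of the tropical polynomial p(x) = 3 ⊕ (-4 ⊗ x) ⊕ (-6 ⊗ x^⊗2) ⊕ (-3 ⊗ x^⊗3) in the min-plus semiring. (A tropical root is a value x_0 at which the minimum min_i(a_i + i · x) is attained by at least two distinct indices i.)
Roots: {-3, 2, 7}

Each tropical root is a break point of the lower envelope of the lines y = a_i + i · x (there are 4 lines, with slopes 0, 1, ..., 3). Only the lines that attain the minimum somewhere contribute to roots; other lines are dominated. Here the surviving (envelope) indices are i = 3, i = 2, i = 1, i = 0.
Intersections between consecutive envelope lines give the roots: for adjacent envelope indices i < j the intersection is x = (a_i − a_j) / (j − i). Reading off the sorted break points: {-3, 2, 7}.
Verification: at each break x_0, at least two indices attain the minimum of min_i(a_i + i · x_0).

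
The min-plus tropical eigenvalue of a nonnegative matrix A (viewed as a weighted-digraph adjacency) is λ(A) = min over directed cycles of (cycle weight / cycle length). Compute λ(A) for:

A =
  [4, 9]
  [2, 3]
λ(A) = 3

Enumerate directed cycles and compute their means (weight / length). Sample:
  cycle 0 → 0: weight = 4, length = 1, mean = 4/1 ≈ 4.000
  cycle 1 → 1: weight = 3, length = 1, mean = 3/1 ≈ 3.000
  cycle 0 → 1 → 0: weight = 11, length = 2, mean = 11/2 ≈ 5.500
  cycle 1 → 0 → 1: weight = 11, length = 2, mean = 11/2 ≈ 5.500
Minimum mean = 3.000, attained e.g. along the cycle 1 → 1 with weight 3 and length 1. So λ(A) = 3/1 = 3.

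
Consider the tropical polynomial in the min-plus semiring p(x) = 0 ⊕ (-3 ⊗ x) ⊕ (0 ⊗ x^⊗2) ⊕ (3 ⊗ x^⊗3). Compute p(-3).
p(-3) = -6

A tropical monomial a ⊗ x^⊗i evaluates to a + i · x. Evaluating each term at x = -3:
  Term 0 contributes 0 + 0 · -3 = 0
  Term 1 contributes -3 + 1 · -3 = -6
  Term 2 contributes 0 + 2 · -3 = -6
  Term 3 contributes 3 + 3 · -3 = -6
p(-3) = ⊕ of these = min[0, -6, -6, -6] = -6.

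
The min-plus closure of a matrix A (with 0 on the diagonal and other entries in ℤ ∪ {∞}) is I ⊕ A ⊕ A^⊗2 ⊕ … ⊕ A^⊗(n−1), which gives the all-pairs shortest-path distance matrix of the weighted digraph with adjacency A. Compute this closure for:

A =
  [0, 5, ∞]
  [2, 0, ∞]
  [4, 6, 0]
Closure =
  [0, 5, ∞]
  [2, 0, ∞]
  [4, 6, 0]

This is the Floyd-Warshall all-pairs shortest-path computation. For each intermediate vertex k = 0, 1, …, 2, update dist[i][j] ← min(dist[i][j], dist[i][k] + dist[k][j]). The final matrix gives, for each (i, j), the minimum total weight of any directed path from i to j (possibly empty when i = j).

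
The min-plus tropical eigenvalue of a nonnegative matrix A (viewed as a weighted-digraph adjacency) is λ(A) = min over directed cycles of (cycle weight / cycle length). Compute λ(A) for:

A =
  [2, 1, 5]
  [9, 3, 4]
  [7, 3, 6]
λ(A) = 2

Enumerate directed cycles and compute their means (weight / length). Sample:
  cycle 0 → 0: weight = 2, length = 1, mean = 2/1 ≈ 2.000
  cycle 1 → 1: weight = 3, length = 1, mean = 3/1 ≈ 3.000
  cycle 2 → 2: weight = 6, length = 1, mean = 6/1 ≈ 6.000
  cycle 0 → 1 → 0: weight = 10, length = 2, mean = 10/2 ≈ 5.000
  cycle 0 → 2 → 0: weight = 12, length = 2, mean = 12/2 ≈ 6.000
  cycle 1 → 0 → 1: weight = 10, length = 2, mean = 10/2 ≈ 5.000
Minimum mean = 2.000, attained e.g. along the cycle 0 → 0 with weight 2 and length 1. So λ(A) = 2/1 = 2.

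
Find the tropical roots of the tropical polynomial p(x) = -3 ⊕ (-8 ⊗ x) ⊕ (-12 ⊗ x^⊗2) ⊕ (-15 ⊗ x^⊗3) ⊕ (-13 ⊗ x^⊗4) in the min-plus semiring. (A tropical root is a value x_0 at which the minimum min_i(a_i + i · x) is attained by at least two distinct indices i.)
Roots: {-2, 3, 4, 5}

Each tropical root is a break point of the lower envelope of the lines y = a_i + i · x (there are 5 lines, with slopes 0, 1, ..., 4). Only the lines that attain the minimum somewhere contribute to roots; other lines are dominated. Here the surviving (envelope) indices are i = 4, i = 3, i = 2, i = 1, i = 0.
Intersections between consecutive envelope lines give the roots: for adjacent envelope indices i < j the intersection is x = (a_i − a_j) / (j − i). Reading off the sorted break points: {-2, 3, 4, 5}.
Verification: at each break x_0, at least two indices attain the minimum of min_i(a_i + i · x_0).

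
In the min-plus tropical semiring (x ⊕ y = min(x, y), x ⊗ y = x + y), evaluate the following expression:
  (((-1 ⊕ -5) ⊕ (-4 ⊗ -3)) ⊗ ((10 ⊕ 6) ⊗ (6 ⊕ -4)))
(((-1 ⊕ -5) ⊕ (-4 ⊗ -3)) ⊗ ((10 ⊕ 6) ⊗ (6 ⊕ -4))) = -5

Expand innermost to outermost. Recall ⊕ takes the minimum of its arguments and ⊗ takes their sum. Working out the expression (((-1 ⊕ -5) ⊕ (-4 ⊗ -3)) ⊗ ((10 ⊕ 6) ⊗ (6 ⊕ -4))) gives -5.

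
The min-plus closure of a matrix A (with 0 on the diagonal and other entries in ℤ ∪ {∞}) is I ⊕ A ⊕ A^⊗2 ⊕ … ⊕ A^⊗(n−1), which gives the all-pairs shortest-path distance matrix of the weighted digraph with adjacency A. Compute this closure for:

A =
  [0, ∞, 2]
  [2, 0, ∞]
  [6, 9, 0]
Closure =
  [0, 11, 2]
  [2, 0, 4]
  [6, 9, 0]

This is the Floyd-Warshall all-pairs shortest-path computation. For each intermediate vertex k = 0, 1, …, 2, update dist[i][j] ← min(dist[i][j], dist[i][k] + dist[k][j]). The final matrix gives, for each (i, j), the minimum total weight of any directed path from i to j (possibly empty when i = j).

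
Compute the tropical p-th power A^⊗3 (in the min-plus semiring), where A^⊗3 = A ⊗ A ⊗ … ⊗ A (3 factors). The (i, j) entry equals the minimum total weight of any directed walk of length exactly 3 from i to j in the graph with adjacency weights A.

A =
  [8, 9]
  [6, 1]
A^⊗3 =
  [16, 11]
  [8, 3]

Each entry (A^⊗3)_ij equals the minimum over all length-3 walks i = v_0 → v_1 → … → v_3 = j of Σ_t A[v_t][v_{t+1}]. For example, for (i, j) = (0, 1) we minimise over 4 possible intermediate vertex sequences; the minimum is 11, attained along the walk 0 → 1 → 1 → 1.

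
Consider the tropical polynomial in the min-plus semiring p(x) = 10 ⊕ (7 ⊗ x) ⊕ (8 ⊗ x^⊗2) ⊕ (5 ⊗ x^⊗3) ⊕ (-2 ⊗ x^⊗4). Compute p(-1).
p(-1) = -6

A tropical monomial a ⊗ x^⊗i evaluates to a + i · x. Evaluating each term at x = -1:
  Term 0 contributes 10 + 0 · -1 = 10
  Term 1 contributes 7 + 1 · -1 = 6
  Term 2 contributes 8 + 2 · -1 = 6
  Term 3 contributes 5 + 3 · -1 = 2
  Term 4 contributes -2 + 4 · -1 = -6
p(-1) = ⊕ of these = min[10, 6, 6, 2, -6] = -6.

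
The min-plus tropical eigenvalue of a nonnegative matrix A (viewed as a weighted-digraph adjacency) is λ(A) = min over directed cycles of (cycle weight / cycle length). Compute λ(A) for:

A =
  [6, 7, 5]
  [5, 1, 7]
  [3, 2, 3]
λ(A) = 1

Enumerate directed cycles and compute their means (weight / length). Sample:
  cycle 0 → 0: weight = 6, length = 1, mean = 6/1 ≈ 6.000
  cycle 1 → 1: weight = 1, length = 1, mean = 1/1 ≈ 1.000
  cycle 2 → 2: weight = 3, length = 1, mean = 3/1 ≈ 3.000
  cycle 0 → 1 → 0: weight = 12, length = 2, mean = 12/2 ≈ 6.000
  cycle 0 → 2 → 0: weight = 8, length = 2, mean = 8/2 ≈ 4.000
  cycle 1 → 0 → 1: weight = 12, length = 2, mean = 12/2 ≈ 6.000
Minimum mean = 1.000, attained e.g. along the cycle 1 → 1 with weight 1 and length 1. So λ(A) = 1/1 = 1.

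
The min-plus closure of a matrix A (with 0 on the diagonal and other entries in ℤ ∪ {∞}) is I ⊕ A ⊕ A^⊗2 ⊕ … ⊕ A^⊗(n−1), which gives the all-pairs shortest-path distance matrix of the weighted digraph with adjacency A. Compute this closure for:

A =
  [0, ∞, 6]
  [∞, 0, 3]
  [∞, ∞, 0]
Closure =
  [0, ∞, 6]
  [∞, 0, 3]
  [∞, ∞, 0]

This is the Floyd-Warshall all-pairs shortest-path computation. For each intermediate vertex k = 0, 1, …, 2, update dist[i][j] ← min(dist[i][j], dist[i][k] + dist[k][j]). The final matrix gives, for each (i, j), the minimum total weight of any directed path from i to j (possibly empty when i = j).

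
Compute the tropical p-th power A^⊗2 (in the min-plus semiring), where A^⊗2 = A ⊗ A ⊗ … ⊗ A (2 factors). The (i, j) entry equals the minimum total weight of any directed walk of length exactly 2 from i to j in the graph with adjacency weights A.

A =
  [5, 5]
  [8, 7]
A^⊗2 =
  [10, 10]
  [13, 13]

Each entry (A^⊗2)_ij equals the minimum over all length-2 walks i = v_0 → v_1 → … → v_2 = j of Σ_t A[v_t][v_{t+1}]. For example, for (i, j) = (0, 1) we minimise over 2 possible intermediate vertex sequences; the minimum is 10, attained along the walk 0 → 0 → 1.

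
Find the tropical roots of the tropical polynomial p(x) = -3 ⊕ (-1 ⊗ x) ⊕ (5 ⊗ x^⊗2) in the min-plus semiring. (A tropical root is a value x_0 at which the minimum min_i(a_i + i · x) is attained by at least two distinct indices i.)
Roots: {-6, -2}

Each tropical root is a break point of the lower envelope of the lines y = a_i + i · x (there are 3 lines, with slopes 0, 1, ..., 2). Only the lines that attain the minimum somewhere contribute to roots; other lines are dominated. Here the surviving (envelope) indices are i = 2, i = 1, i = 0.
Intersections between consecutive envelope lines give the roots: for adjacent envelope indices i < j the intersection is x = (a_i − a_j) / (j − i). Reading off the sorted break points: {-6, -2}.
Verification: at each break x_0, at least two indices attain the minimum of min_i(a_i + i · x_0).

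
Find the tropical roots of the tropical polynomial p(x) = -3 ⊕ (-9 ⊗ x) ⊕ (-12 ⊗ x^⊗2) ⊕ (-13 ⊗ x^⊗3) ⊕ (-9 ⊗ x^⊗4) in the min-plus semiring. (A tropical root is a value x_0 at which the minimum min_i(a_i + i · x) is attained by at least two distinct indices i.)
Roots: {-4, 1, 3, 6}

Each tropical root is a break point of the lower envelope of the lines y = a_i + i · x (there are 5 lines, with slopes 0, 1, ..., 4). Only the lines that attain the minimum somewhere contribute to roots; other lines are dominated. Here the surviving (envelope) indices are i = 4, i = 3, i = 2, i = 1, i = 0.
Intersections between consecutive envelope lines give the roots: for adjacent envelope indices i < j the intersection is x = (a_i − a_j) / (j − i). Reading off the sorted break points: {-4, 1, 3, 6}.
Verification: at each break x_0, at least two indices attain the minimum of min_i(a_i + i · x_0).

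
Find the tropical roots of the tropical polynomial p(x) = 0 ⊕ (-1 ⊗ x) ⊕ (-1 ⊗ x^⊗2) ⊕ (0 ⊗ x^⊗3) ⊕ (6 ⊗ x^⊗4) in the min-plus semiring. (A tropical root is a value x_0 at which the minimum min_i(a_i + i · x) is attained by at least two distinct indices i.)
Roots: {-6, -1, 0, 1}

Each tropical root is a break point of the lower envelope of the lines y = a_i + i · x (there are 5 lines, with slopes 0, 1, ..., 4). Only the lines that attain the minimum somewhere contribute to roots; other lines are dominated. Here the surviving (envelope) indices are i = 4, i = 3, i = 2, i = 1, i = 0.
Intersections between consecutive envelope lines give the roots: for adjacent envelope indices i < j the intersection is x = (a_i − a_j) / (j − i). Reading off the sorted break points: {-6, -1, 0, 1}.
Verification: at each break x_0, at least two indices attain the minimum of min_i(a_i + i · x_0).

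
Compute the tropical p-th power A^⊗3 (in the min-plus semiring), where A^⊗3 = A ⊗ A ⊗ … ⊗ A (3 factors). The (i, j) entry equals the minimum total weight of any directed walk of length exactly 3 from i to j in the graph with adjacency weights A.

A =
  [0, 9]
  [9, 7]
A^⊗3 =
  [0, 9]
  [9, 18]

Each entry (A^⊗3)_ij equals the minimum over all length-3 walks i = v_0 → v_1 → … → v_3 = j of Σ_t A[v_t][v_{t+1}]. For example, for (i, j) = (0, 1) we minimise over 4 possible intermediate vertex sequences; the minimum is 9, attained along the walk 0 → 0 → 0 → 1.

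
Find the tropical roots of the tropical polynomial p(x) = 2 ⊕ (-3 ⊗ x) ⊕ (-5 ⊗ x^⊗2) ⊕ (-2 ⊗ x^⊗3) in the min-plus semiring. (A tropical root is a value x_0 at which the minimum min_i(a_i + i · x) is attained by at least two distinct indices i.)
Roots: {-3, 2, 5}

Each tropical root is a break point of the lower envelope of the lines y = a_i + i · x (there are 4 lines, with slopes 0, 1, ..., 3). Only the lines that attain the minimum somewhere contribute to roots; other lines are dominated. Here the surviving (envelope) indices are i = 3, i = 2, i = 1, i = 0.
Intersections between consecutive envelope lines give the roots: for adjacent envelope indices i < j the intersection is x = (a_i − a_j) / (j − i). Reading off the sorted break points: {-3, 2, 5}.
Verification: at each break x_0, at least two indices attain the minimum of min_i(a_i + i · x_0).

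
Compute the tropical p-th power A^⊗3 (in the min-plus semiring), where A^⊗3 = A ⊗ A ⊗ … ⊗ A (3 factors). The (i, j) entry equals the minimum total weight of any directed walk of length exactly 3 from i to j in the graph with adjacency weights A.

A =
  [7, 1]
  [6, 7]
A^⊗3 =
  [14, 8]
  [13, 14]

Each entry (A^⊗3)_ij equals the minimum over all length-3 walks i = v_0 → v_1 → … → v_3 = j of Σ_t A[v_t][v_{t+1}]. For example, for (i, j) = (0, 1) we minimise over 4 possible intermediate vertex sequences; the minimum is 8, attained along the walk 0 → 1 → 0 → 1.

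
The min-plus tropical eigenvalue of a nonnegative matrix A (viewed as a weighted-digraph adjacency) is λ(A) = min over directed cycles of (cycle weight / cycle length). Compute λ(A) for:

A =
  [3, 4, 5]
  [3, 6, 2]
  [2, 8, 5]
λ(A) = 8/3

Enumerate directed cycles and compute their means (weight / length). Sample:
  cycle 0 → 0: weight = 3, length = 1, mean = 3/1 ≈ 3.000
  cycle 1 → 1: weight = 6, length = 1, mean = 6/1 ≈ 6.000
  cycle 2 → 2: weight = 5, length = 1, mean = 5/1 ≈ 5.000
  cycle 0 → 1 → 0: weight = 7, length = 2, mean = 7/2 ≈ 3.500
  cycle 0 → 2 → 0: weight = 7, length = 2, mean = 7/2 ≈ 3.500
  cycle 1 → 0 → 1: weight = 7, length = 2, mean = 7/2 ≈ 3.500
Minimum mean = 2.667, attained e.g. along the cycle 0 → 1 → 2 → 0 with weight 8 and length 3. So λ(A) = 8/3 = 8/3.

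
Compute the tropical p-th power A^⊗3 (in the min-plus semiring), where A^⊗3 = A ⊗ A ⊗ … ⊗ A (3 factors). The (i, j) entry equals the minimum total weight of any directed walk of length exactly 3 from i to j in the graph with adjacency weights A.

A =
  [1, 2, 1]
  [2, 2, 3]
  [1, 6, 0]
A^⊗3 =
  [2, 4, 1]
  [4, 5, 3]
  [1, 3, 0]

Each entry (A^⊗3)_ij equals the minimum over all length-3 walks i = v_0 → v_1 → … → v_3 = j of Σ_t A[v_t][v_{t+1}]. For example, for (i, j) = (0, 2) we minimise over 9 possible intermediate vertex sequences; the minimum is 1, attained along the walk 0 → 2 → 2 → 2.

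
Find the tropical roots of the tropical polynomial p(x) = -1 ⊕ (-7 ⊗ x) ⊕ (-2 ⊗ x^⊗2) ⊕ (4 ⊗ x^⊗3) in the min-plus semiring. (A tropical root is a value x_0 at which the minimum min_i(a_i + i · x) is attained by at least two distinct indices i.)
Roots: {-6, -5, 6}

Each tropical root is a break point of the lower envelope of the lines y = a_i + i · x (there are 4 lines, with slopes 0, 1, ..., 3). Only the lines that attain the minimum somewhere contribute to roots; other lines are dominated. Here the surviving (envelope) indices are i = 3, i = 2, i = 1, i = 0.
Intersections between consecutive envelope lines give the roots: for adjacent envelope indices i < j the intersection is x = (a_i − a_j) / (j − i). Reading off the sorted break points: {-6, -5, 6}.
Verification: at each break x_0, at least two indices attain the minimum of min_i(a_i + i · x_0).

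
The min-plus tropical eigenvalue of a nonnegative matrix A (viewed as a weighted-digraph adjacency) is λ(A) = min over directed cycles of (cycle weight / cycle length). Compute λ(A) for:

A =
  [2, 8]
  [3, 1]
λ(A) = 1

Enumerate directed cycles and compute their means (weight / length). Sample:
  cycle 0 → 0: weight = 2, length = 1, mean = 2/1 ≈ 2.000
  cycle 1 → 1: weight = 1, length = 1, mean = 1/1 ≈ 1.000
  cycle 0 → 1 → 0: weight = 11, length = 2, mean = 11/2 ≈ 5.500
  cycle 1 → 0 → 1: weight = 11, length = 2, mean = 11/2 ≈ 5.500
Minimum mean = 1.000, attained e.g. along the cycle 1 → 1 with weight 1 and length 1. So λ(A) = 1/1 = 1.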